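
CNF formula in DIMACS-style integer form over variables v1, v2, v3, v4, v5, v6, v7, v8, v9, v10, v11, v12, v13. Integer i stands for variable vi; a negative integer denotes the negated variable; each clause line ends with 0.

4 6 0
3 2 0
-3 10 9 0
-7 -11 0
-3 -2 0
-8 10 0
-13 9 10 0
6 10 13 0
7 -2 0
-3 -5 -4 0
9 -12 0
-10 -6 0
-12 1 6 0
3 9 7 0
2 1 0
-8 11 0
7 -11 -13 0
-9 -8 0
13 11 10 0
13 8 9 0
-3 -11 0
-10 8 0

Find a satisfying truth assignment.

Set v1 = False and propagate.
  then v2 is forced to True.
  then v3 is forced to False.
  then v7 is forced to True.
  then v11 is forced to False.
  then v8 is forced to False.
  then v10 is forced to False.
  then v13 is forced to True.
  then v9 is forced to True.
Set v4 = False and propagate.
  then v6 is forced to True.
v5, v12 are now unconstrained; take v5 = True, v12 = True.
Check each clause:
  1. (v6 OR v4) — v6 is true.
  2. (v3 OR v2) — v2 is true.
  3. (v10 OR v9 OR NOT v3) — v9 is true.
  4. (NOT v7 OR NOT v11) — NOT v11 is true.
  5. (NOT v2 OR NOT v3) — NOT v3 is true.
  6. (NOT v8 OR v10) — NOT v8 is true.
  7. (v10 OR NOT v13 OR v9) — v9 is true.
  8. (v10 OR v13 OR v6) — v13 is true.
  9. (NOT v2 OR v7) — v7 is true.
  10. (NOT v5 OR NOT v3 OR NOT v4) — NOT v4 is true.
  11. (v9 OR NOT v12) — v9 is true.
  12. (NOT v10 OR NOT v6) — NOT v10 is true.
  13. (v1 OR v6 OR NOT v12) — v6 is true.
  14. (v9 OR v3 OR v7) — v9 is true.
  15. (v1 OR v2) — v2 is true.
  16. (v11 OR NOT v8) — NOT v8 is true.
  17. (v7 OR NOT v13 OR NOT v11) — NOT v11 is true.
  18. (NOT v8 OR NOT v9) — NOT v8 is true.
  19. (v11 OR v13 OR v10) — v13 is true.
  20. (v13 OR v9 OR v8) — v9 is true.
  21. (NOT v11 OR NOT v3) — NOT v11 is true.
  22. (NOT v10 OR v8) — NOT v10 is true.

v1 = F, v2 = T, v3 = F, v4 = F, v5 = T, v6 = T, v7 = T, v8 = F, v9 = T, v10 = F, v11 = F, v12 = T, v13 = T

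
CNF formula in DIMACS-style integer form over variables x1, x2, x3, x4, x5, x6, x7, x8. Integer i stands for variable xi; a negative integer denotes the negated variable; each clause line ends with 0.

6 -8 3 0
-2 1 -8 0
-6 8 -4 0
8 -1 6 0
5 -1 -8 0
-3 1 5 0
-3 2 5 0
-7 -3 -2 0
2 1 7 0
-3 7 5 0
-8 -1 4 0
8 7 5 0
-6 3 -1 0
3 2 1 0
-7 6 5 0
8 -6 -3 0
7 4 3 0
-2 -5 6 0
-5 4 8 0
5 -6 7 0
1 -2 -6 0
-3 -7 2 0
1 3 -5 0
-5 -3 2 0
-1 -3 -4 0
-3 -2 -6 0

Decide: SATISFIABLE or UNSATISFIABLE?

UNSATISFIABLE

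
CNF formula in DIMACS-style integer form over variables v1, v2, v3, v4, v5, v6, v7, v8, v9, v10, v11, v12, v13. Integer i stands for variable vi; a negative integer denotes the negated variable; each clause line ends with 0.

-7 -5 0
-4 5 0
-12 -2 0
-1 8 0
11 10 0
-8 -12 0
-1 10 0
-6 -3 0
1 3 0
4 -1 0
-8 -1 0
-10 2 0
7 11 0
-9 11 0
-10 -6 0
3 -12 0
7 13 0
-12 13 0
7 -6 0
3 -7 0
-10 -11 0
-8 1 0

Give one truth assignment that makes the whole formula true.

v1 = 0, v2 = 0, v3 = 1, v4 = 0, v5 = 0, v6 = 0, v7 = 1, v8 = 0, v9 = 1, v10 = 0, v11 = 1, v12 = 0, v13 = 0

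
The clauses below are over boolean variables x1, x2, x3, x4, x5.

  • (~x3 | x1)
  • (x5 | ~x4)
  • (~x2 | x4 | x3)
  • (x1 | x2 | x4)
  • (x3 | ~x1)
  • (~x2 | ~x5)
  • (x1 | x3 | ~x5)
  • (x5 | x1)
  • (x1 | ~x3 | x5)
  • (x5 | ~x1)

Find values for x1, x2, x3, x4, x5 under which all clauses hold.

x1=T, x2=F, x3=T, x4=T, x5=T

Branch on x1: take x1 = True.
  then x3 is forced to True.
  then x5 is forced to True.
  then x2 is forced to False.
x4 is now unconstrained; take x4 = True.
Every clause has at least one true literal under this assignment.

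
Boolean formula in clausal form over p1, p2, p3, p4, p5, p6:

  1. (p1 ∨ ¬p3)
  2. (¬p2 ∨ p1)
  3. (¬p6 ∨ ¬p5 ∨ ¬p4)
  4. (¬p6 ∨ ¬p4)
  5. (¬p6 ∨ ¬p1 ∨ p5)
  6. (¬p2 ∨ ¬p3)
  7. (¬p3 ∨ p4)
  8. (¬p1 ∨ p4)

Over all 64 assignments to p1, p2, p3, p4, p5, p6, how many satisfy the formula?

12

Case analysis on p1 and p4:
  p1=T, p4=T: p5 free; 3 ways for (p2,p3,p6) × 2^1 = 6.
  p1=T, p4=F: a clause becomes empty — 0.
  p1=F, p4=T: remaining (p2,p3,p5,p6) ∈ {(F,F,F,F); (F,F,T,F)} — 2.
  p1=F, p4=F: remaining (p2,p3,p5,p6) ∈ {(F,F,F,F); (F,F,F,T); (F,F,T,F); (F,F,T,T)} — 4.
Total: 6 + 0 + 2 + 4 = 12.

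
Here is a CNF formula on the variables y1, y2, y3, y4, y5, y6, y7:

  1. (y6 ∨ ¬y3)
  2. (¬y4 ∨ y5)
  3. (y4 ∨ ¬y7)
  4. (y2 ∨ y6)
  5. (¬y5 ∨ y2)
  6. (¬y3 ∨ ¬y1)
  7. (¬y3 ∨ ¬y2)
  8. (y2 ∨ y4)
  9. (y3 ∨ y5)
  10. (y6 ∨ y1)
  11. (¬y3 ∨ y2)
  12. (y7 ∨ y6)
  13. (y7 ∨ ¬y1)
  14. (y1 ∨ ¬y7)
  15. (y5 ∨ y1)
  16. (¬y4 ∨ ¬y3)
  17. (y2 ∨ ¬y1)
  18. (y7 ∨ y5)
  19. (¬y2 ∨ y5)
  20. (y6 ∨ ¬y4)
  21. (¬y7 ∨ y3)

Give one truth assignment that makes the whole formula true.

Pure literal: y6 appears only positively; assign y6 = True.
Branch on y1: take y1 = False.
  then y7 is forced to False.
  then y5 is forced to True.
  then y2 is forced to True.
  then y3 is forced to False.
y4 is now unconstrained; take y4 = False.

y1=False  y2=True  y3=False  y4=False  y5=True  y6=True  y7=False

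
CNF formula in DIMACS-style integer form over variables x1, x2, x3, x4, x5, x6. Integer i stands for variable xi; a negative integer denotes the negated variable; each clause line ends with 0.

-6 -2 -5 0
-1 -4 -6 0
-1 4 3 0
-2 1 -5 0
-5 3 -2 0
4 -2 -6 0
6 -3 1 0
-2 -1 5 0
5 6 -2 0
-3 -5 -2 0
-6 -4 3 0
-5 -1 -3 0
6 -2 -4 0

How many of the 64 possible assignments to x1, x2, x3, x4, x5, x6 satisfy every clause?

16

Split on x2, then x5.
  x2=1, x5=1: a clause becomes empty — 0.
  x2=1, x5=0: remaining (x1,x3,x4,x6) ∈ {(0,1,1,1)} — 1.
  x2=0, x5=1: 6 of the 16 assignments to (x1,x3,x4,x6) work.
  x2=0, x5=0: 9 of the 16 assignments to (x1,x3,x4,x6) work.
Total: 0 + 1 + 6 + 9 = 16.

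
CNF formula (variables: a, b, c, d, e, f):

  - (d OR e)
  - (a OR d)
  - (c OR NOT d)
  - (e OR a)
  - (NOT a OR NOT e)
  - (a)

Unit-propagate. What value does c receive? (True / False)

True

Unit clause (a) sets a = True.
(NOT e OR NOT a): since a = True, the clause reduces to (NOT e). e = False.
(e OR d) with e = False leaves only d, so d = True.
In (NOT d OR c), NOT d is now false; c must hold, so c = True.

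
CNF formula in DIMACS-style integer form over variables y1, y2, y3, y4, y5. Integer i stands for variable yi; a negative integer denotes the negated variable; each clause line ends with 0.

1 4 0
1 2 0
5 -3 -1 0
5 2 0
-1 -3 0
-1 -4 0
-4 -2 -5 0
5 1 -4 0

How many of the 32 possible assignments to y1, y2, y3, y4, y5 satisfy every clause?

3

The models are:
  y1=1 y2=0 y3=0 y4=0 y5=1
  y1=1 y2=1 y3=0 y4=0 y5=0
  y1=1 y2=1 y3=0 y4=0 y5=1
Count: 3.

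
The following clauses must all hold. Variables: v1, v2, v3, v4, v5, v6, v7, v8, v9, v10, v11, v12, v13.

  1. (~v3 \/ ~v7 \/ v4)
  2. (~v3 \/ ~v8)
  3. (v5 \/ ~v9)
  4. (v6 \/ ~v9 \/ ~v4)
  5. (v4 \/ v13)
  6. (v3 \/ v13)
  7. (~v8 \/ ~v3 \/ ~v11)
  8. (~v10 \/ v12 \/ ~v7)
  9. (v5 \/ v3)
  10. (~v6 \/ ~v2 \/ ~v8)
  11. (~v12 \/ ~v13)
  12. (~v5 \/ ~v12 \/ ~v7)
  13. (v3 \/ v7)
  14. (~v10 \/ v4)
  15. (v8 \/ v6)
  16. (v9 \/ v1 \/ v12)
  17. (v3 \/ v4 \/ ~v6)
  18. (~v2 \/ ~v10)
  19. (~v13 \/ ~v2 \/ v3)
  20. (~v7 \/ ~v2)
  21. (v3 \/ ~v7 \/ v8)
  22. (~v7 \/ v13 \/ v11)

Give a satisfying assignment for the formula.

v1 = False, v2 = False, v3 = True, v4 = True, v5 = True, v6 = True, v7 = False, v8 = False, v9 = True, v10 = True, v11 = False, v12 = True, v13 = False

v2 occurs only negated in the remaining clauses — set v2 = False.
Set v1 = False and propagate.
Try v3 = True.
  then v8 is forced to False.
  then v6 is forced to True.
The remaining clauses are satisfied by v4 = True, v5 = True, v7 = False, v9 = True, v10 = True, v11 = False, v12 = True, v13 = False.
Check each clause:
  1. (~v3 \/ v4 \/ ~v7) — ~v7 is true.
  2. (~v8 \/ ~v3) — ~v8 is true.
  3. (v5 \/ ~v9) — v5 is true.
  4. (~v9 \/ v6 \/ ~v4) — v6 is true.
  5. (v4 \/ v13) — v4 is true.
  6. (v13 \/ v3) — v3 is true.
  7. (~v8 \/ ~v11 \/ ~v3) — ~v8 is true.
  8. (v12 \/ ~v10 \/ ~v7) — ~v7 is true.
  9. (v3 \/ v5) — v3 is true.
  10. (~v2 \/ ~v6 \/ ~v8) — ~v8 is true.
  11. (~v12 \/ ~v13) — ~v13 is true.
  12. (~v5 \/ ~v7 \/ ~v12) — ~v7 is true.
  13. (v3 \/ v7) — v3 is true.
  14. (~v10 \/ v4) — v4 is true.
  15. (v8 \/ v6) — v6 is true.
  16. (v12 \/ v9 \/ v1) — v9 is true.
  17. (~v6 \/ v4 \/ v3) — v3 is true.
  18. (~v2 \/ ~v10) — ~v2 is true.
  19. (v3 \/ ~v2 \/ ~v13) — v3 is true.
  20. (~v2 \/ ~v7) — ~v7 is true.
  21. (v3 \/ v8 \/ ~v7) — ~v7 is true.
  22. (v13 \/ v11 \/ ~v7) — ~v7 is true.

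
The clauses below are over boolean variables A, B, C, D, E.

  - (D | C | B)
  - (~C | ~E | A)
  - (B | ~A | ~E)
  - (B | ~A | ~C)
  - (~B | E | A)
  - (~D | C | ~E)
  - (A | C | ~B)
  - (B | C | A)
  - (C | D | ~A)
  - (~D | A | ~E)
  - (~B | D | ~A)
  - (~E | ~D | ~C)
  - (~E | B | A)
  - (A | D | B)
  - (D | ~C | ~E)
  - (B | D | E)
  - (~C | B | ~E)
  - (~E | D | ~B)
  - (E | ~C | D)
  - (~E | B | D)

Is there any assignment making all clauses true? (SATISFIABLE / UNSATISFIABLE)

SATISFIABLE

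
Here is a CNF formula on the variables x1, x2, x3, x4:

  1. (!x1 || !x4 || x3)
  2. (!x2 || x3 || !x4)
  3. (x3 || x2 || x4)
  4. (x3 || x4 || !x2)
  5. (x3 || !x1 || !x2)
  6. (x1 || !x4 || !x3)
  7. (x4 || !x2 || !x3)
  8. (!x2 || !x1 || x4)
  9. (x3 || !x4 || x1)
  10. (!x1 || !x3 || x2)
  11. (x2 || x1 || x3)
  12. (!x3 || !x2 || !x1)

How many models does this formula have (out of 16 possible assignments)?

The models are:
  x1=F x2=F x3=T x4=F
Count: 1.

1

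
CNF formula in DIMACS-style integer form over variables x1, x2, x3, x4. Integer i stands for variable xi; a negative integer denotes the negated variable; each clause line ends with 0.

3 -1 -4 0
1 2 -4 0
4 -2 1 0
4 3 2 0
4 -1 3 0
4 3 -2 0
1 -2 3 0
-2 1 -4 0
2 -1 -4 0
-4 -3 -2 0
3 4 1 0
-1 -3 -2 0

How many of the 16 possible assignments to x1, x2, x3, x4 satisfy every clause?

2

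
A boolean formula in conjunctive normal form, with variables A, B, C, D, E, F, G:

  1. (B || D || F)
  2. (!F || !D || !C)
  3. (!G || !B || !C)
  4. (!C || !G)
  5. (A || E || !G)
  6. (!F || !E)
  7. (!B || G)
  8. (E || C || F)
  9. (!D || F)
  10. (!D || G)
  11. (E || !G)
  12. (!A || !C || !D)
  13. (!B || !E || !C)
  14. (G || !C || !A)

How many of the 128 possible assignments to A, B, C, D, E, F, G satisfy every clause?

The models are:
  A=F B=F C=F D=F E=F F=T G=F
  A=F B=F C=T D=F E=F F=T G=F
  A=F B=T C=F D=F E=T F=F G=T
  A=T B=F C=F D=F E=F F=T G=F
  A=T B=T C=F D=F E=T F=F G=T
That's 5 in total.

5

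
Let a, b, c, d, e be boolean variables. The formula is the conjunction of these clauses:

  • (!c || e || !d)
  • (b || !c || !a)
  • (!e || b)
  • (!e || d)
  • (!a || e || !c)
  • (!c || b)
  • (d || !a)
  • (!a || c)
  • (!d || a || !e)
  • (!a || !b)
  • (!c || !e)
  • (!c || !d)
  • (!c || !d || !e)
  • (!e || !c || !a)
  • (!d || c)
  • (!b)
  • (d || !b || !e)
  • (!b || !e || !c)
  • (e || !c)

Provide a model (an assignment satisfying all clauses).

The clause (!b) is unit: b must be False.
The clause (!e) is unit: e must be False.
Unit propagation: (!c) forces c = False.
The clause (!a) is unit: a must be False.
Unit propagation: (!d) forces d = False.

a=F, b=F, c=F, d=F, e=F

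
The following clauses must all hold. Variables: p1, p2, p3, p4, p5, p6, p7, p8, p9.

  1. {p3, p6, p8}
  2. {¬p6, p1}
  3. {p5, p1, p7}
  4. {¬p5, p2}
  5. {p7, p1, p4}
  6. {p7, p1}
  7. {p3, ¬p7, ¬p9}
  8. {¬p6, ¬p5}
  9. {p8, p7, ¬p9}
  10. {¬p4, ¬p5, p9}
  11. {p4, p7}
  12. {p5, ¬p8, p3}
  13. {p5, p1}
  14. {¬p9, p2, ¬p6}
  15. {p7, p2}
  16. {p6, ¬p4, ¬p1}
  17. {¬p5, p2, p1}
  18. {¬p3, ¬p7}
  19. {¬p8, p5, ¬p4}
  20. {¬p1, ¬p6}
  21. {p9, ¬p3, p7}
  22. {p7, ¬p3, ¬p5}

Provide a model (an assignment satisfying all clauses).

p1=False, p2=True, p3=False, p4=False, p5=True, p6=False, p7=True, p8=True, p9=False

p2 occurs only positively in the remaining clauses — set p2 = True.
Set p1 = False and propagate.
  then p6 is forced to False.
  then p7 is forced to True.
  then p5 is forced to True.
  then p3 is forced to False.
  then p8 is forced to True.
  then p9 is forced to False.
  then p4 is forced to False.
Every clause has at least one true literal under this assignment.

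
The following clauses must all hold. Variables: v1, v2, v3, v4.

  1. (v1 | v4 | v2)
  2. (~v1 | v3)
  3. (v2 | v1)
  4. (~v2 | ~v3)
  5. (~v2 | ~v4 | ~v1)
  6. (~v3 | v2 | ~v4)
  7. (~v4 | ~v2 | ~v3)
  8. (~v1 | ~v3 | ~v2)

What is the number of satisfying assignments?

3

Satisfying assignments:
  v1=F v2=T v3=F v4=F
  v1=F v2=T v3=F v4=T
  v1=T v2=F v3=T v4=F
Count: 3.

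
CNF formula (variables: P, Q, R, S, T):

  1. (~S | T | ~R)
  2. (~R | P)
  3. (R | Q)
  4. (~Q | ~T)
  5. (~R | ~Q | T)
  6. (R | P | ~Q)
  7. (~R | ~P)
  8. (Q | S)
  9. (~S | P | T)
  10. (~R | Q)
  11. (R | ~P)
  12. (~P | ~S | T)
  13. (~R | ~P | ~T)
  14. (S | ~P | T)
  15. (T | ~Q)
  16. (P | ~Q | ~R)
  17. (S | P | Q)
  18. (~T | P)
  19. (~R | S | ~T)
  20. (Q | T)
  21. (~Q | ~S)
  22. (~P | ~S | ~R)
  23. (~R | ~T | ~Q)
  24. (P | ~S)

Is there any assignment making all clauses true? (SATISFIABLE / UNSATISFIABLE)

UNSATISFIABLE

P = True:
  propagation gives R=False; an empty clause results — contradiction.
P = False:
  propagation gives R=False, Q=True; an empty clause results — contradiction.
Every branch closes, so no satisfying assignment exists.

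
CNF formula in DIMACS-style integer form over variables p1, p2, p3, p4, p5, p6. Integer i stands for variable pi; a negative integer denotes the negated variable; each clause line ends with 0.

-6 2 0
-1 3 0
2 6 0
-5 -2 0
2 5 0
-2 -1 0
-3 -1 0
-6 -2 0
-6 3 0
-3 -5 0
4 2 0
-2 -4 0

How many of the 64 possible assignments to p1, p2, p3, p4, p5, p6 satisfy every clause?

2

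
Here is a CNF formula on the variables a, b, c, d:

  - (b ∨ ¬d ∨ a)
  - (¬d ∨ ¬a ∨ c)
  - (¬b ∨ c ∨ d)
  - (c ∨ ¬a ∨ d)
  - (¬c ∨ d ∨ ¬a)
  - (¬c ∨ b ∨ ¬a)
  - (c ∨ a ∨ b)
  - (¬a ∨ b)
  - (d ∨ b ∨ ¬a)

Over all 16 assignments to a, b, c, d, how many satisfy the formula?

5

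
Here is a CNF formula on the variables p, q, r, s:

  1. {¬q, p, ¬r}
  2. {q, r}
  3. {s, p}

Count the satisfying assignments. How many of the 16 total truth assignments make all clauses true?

8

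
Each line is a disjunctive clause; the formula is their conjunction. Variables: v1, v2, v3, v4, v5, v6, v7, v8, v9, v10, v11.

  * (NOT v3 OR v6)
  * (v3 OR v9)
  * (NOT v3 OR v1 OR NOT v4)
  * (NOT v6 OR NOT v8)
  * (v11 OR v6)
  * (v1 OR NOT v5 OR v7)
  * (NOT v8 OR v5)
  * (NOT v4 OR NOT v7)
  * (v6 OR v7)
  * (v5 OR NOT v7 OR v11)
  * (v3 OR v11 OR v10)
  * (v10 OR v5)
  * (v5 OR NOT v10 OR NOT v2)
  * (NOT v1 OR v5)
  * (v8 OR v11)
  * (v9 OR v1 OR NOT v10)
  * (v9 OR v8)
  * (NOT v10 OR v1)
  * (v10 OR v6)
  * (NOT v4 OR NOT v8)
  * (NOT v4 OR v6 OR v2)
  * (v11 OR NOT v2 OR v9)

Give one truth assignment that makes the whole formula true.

v1 = T, v2 = F, v3 = T, v4 = F, v5 = T, v6 = T, v7 = F, v8 = F, v9 = T, v10 = T, v11 = T

Check each clause:
  1. (v6 OR NOT v3) — v6 is true.
  2. (v9 OR v3) — v9 is true.
  3. (v1 OR NOT v3 OR NOT v4) — v1 is true.
  4. (NOT v6 OR NOT v8) — NOT v8 is true.
  5. (v11 OR v6) — v11 is true.
  6. (v7 OR NOT v5 OR v1) — v1 is true.
  7. (NOT v8 OR v5) — NOT v8 is true.
  8. (NOT v4 OR NOT v7) — NOT v7 is true.
  9. (v6 OR v7) — v6 is true.
  10. (v5 OR NOT v7 OR v11) — NOT v7 is true.
  11. (v3 OR v11 OR v10) — v3 is true.
  12. (v10 OR v5) — v10 is true.
  13. (v5 OR NOT v10 OR NOT v2) — v5 is true.
  14. (NOT v1 OR v5) — v5 is true.
  15. (v8 OR v11) — v11 is true.
  16. (v1 OR v9 OR NOT v10) — v9 is true.
  17. (v9 OR v8) — v9 is true.
  18. (NOT v10 OR v1) — v1 is true.
  19. (v10 OR v6) — v10 is true.
  20. (NOT v8 OR NOT v4) — NOT v8 is true.
  21. (v6 OR v2 OR NOT v4) — NOT v4 is true.
  22. (NOT v2 OR v11 OR v9) — v9 is true.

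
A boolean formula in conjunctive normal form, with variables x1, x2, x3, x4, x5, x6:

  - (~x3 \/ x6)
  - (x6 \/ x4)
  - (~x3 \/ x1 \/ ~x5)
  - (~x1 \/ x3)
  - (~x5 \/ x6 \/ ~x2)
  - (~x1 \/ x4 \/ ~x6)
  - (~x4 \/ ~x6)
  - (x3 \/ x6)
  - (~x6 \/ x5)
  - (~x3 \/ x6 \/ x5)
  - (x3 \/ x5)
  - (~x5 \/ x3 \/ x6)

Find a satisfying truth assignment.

x1=F, x2=F, x3=F, x4=F, x5=T, x6=T

Pure literal: x2 appears only negated; assign x2 = False.
Branch on x1: take x1 = False.
For the remaining variables, x3 = False, x4 = False, x5 = True, x6 = True works.
Check each clause:
  1. (x6 \/ ~x3) — ~x3 is true.
  2. (x6 \/ x4) — x6 is true.
  3. (~x3 \/ ~x5 \/ x1) — ~x3 is true.
  4. (x3 \/ ~x1) — ~x1 is true.
  5. (x6 \/ ~x2 \/ ~x5) — ~x2 is true.
  6. (~x6 \/ ~x1 \/ x4) — ~x1 is true.
  7. (~x6 \/ ~x4) — ~x4 is true.
  8. (x3 \/ x6) — x6 is true.
  9. (~x6 \/ x5) — x5 is true.
  10. (~x3 \/ x5 \/ x6) — x5 is true.
  11. (x5 \/ x3) — x5 is true.
  12. (x6 \/ x3 \/ ~x5) — x6 is true.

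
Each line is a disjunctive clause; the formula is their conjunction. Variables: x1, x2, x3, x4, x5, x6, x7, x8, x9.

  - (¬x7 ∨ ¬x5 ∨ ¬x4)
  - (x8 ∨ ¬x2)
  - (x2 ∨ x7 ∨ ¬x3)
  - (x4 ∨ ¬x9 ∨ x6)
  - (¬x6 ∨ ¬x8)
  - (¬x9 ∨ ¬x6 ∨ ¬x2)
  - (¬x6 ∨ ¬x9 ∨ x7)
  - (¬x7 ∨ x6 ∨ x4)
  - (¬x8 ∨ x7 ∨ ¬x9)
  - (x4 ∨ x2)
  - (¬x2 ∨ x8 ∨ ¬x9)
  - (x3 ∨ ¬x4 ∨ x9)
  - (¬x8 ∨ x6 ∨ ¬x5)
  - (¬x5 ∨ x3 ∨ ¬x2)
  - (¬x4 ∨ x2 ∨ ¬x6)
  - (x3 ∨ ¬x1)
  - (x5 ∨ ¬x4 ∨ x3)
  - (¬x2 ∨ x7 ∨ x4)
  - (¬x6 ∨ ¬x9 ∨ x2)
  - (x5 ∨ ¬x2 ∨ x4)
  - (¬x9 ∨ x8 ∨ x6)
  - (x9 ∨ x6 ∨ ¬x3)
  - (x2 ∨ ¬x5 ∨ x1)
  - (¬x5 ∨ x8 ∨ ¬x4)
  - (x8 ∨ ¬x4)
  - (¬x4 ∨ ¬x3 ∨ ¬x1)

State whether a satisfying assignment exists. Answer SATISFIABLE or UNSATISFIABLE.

SATISFIABLE

Try x1 = False.
For the remaining variables, x2 = False, x3 = True, x4 = True, x5 = False, x6 = False, x7 = True, x8 = True, x9 = True works.
So x1=0  x2=0  x3=1  x4=1  x5=0  x6=0  x7=1  x8=1  x9=1 is a satisfying assignment.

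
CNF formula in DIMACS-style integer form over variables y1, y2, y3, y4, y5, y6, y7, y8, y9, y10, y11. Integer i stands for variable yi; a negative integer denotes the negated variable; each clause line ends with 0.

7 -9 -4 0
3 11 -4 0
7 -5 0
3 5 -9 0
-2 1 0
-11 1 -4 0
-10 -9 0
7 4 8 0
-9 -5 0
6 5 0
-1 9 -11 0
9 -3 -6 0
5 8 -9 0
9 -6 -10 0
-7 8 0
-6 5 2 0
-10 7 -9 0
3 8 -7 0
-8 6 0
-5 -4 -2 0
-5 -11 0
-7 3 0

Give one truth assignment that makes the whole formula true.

y1=True, y2=True, y3=True, y4=False, y5=False, y6=True, y7=False, y8=True, y9=True, y10=False, y11=True

Pure literal: y10 appears only negated; assign y10 = False.
Try y1 = True.
Try y2 = True.
Try y3 = True.
For the remaining variables, y4 = False, y5 = False, y6 = True, y7 = False, y8 = True, y9 = True, y11 = True works.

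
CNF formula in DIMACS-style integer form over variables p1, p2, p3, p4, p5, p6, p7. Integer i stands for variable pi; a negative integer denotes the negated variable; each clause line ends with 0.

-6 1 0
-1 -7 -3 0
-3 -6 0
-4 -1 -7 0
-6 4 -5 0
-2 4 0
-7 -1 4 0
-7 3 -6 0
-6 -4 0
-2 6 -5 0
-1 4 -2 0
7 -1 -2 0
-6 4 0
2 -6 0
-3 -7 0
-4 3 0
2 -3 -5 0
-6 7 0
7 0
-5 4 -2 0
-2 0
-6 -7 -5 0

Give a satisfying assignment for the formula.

p1=False, p2=False, p3=False, p4=False, p5=False, p6=False, p7=True

Unit propagation: (p7) forces p7 = True.
Unit propagation: (¬p3) forces p3 = False.
(¬p6) is a unit clause, so p6 = False.
(¬p4) is a unit clause, so p4 = False.
The clause (¬p2) is unit: p2 must be False.
(¬p1) is a unit clause, so p1 = False.
p5 is now unconstrained; take p5 = False.
Check each clause:
  1. (p1 ∨ ¬p6) — ¬p6 is true.
  2. (¬p7 ∨ ¬p1 ∨ ¬p3) — ¬p3 is true.
  3. (¬p6 ∨ ¬p3) — ¬p6 is true.
  4. (¬p4 ∨ ¬p7 ∨ ¬p1) — ¬p4 is true.
  5. (¬p6 ∨ ¬p5 ∨ p4) — ¬p6 is true.
  6. (¬p2 ∨ p4) — ¬p2 is true.
  7. (¬p7 ∨ p4 ∨ ¬p1) — ¬p1 is true.
  8. (¬p7 ∨ p3 ∨ ¬p6) — ¬p6 is true.
  9. (¬p6 ∨ ¬p4) — ¬p6 is true.
  10. (¬p2 ∨ ¬p5 ∨ p6) — ¬p5 is true.
  11. (¬p1 ∨ ¬p2 ∨ p4) — ¬p1 is true.
  12. (¬p1 ∨ p7 ∨ ¬p2) — ¬p2 is true.
  13. (p4 ∨ ¬p6) — ¬p6 is true.
  14. (p2 ∨ ¬p6) — ¬p6 is true.
  15. (¬p7 ∨ ¬p3) — ¬p3 is true.
  16. (¬p4 ∨ p3) — ¬p4 is true.
  17. (p2 ∨ ¬p5 ∨ ¬p3) — ¬p5 is true.
  18. (¬p6 ∨ p7) — ¬p6 is true.
  19. (p7) — p7 is true.
  20. (p4 ∨ ¬p2 ∨ ¬p5) — ¬p5 is true.
  21. (¬p2) — ¬p2 is true.
  22. (¬p6 ∨ ¬p5 ∨ ¬p7) — ¬p6 is true.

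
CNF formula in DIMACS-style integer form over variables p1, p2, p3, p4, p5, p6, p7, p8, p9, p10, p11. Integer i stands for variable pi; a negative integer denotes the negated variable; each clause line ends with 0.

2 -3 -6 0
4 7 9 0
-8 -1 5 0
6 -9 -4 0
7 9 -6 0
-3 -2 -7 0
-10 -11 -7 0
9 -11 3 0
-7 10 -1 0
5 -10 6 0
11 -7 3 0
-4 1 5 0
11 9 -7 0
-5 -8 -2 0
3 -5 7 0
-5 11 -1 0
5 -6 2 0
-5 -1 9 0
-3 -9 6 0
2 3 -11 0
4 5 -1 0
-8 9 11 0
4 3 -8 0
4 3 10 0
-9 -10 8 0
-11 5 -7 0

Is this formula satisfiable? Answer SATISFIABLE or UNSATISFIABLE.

Set p1 = False and propagate.
For the remaining variables, p2 = True, p3 = True, p4 = True, p5 = True, p6 = False, p7 = False, p8 = False, p9 = False, p10 = False, p11 = False works.
So p1 = 0, p2 = 1, p3 = 1, p4 = 1, p5 = 1, p6 = 0, p7 = 0, p8 = 0, p9 = 0, p10 = 0, p11 = 0 is a satisfying assignment.

SATISFIABLE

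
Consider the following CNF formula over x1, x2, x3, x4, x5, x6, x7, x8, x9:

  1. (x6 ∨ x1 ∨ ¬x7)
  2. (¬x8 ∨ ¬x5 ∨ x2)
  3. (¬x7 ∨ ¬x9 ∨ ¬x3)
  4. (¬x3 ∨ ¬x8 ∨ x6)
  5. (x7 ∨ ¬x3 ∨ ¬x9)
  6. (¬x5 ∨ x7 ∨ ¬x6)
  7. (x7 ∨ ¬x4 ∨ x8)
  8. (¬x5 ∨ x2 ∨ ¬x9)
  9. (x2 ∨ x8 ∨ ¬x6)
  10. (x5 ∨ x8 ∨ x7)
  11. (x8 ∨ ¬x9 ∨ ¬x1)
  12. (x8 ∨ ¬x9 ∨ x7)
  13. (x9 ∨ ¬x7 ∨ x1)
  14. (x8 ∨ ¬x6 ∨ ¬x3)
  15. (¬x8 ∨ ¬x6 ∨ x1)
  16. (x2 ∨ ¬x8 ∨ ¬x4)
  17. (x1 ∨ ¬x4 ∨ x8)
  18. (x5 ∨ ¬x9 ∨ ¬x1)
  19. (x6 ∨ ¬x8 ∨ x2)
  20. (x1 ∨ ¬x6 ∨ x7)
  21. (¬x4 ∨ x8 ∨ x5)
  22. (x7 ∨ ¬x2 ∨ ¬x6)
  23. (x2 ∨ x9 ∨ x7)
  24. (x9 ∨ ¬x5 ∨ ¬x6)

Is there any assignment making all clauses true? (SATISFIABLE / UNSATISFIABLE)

SATISFIABLE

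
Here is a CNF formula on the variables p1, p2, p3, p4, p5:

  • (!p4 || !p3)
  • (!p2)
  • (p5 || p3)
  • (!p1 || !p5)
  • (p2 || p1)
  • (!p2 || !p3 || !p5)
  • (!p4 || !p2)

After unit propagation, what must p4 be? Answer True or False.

Unit clause (!p2) sets p2 = False.
In (p1 || p2), p2 is now false; p1 must hold, so p1 = True.
From (!p5 || !p1) and p1 = True: p5 = False.
From (p5 || p3) and p5 = False: p3 = True.
(!p3 || !p4): since p3 = True, the clause reduces to (!p4). p4 = False.

False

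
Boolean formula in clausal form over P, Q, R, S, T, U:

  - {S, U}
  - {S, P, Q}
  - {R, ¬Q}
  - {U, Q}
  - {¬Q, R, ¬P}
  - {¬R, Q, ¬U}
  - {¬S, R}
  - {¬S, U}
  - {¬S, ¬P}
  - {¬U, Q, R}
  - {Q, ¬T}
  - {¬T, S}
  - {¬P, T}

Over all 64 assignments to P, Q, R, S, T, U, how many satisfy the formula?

3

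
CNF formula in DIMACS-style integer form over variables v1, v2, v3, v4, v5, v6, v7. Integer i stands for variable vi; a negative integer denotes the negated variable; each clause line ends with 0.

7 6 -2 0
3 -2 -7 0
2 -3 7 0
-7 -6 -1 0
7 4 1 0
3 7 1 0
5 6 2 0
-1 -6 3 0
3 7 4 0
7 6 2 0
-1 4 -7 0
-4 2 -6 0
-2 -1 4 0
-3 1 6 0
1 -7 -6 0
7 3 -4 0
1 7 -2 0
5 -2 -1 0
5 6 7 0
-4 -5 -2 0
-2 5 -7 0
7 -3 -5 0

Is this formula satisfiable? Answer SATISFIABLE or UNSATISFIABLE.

Branch on v1: take v1 = True.
Set v2 = False and propagate.
Branch on v3: take v3 = False.
  then v6 is forced to False.
  then v5 is forced to True.
  then v7 is forced to True.
  then v4 is forced to True.
So v1=True, v2=False, v3=False, v4=True, v5=True, v6=False, v7=True is a satisfying assignment.

SATISFIABLE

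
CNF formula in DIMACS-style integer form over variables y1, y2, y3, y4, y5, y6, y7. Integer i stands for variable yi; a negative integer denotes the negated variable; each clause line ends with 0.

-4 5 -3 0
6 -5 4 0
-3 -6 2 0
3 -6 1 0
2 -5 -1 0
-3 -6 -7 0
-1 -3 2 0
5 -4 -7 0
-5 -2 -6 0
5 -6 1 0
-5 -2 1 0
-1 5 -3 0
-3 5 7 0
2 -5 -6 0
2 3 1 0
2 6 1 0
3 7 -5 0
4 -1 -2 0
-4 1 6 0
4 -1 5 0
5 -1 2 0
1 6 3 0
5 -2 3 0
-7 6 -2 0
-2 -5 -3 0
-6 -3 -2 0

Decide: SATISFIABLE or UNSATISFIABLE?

UNSATISFIABLE

y5 = True:
  y2 = True:
    propagation gives y6=False, y4=True, y1=True, y7=False; an empty clause results — contradiction.
  y2 = False:
    propagation gives y1=False, y6=False; an empty clause results — contradiction.
y5 = False:
  y1 = True:
    propagation gives y3=False, y4=True, y7=False, y2=True; an empty clause results — contradiction.
  y1 = False:
    propagation gives y6=False, y2=True, y4=False, y3=True; an empty clause results — contradiction.
Every branch closes, so no satisfying assignment exists.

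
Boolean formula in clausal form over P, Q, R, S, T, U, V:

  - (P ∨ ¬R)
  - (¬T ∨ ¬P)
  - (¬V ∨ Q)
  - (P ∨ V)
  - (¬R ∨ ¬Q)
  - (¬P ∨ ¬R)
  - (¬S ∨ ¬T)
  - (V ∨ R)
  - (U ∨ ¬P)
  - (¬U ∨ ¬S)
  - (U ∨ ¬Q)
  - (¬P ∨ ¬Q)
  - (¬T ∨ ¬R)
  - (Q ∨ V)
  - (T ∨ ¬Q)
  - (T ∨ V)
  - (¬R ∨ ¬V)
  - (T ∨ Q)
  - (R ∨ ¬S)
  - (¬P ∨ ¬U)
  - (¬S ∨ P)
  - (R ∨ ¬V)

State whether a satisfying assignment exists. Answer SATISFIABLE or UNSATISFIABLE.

UNSATISFIABLE

P = True:
  propagation gives T=False, R=False, V=True; an empty clause results — contradiction.
P = False:
  propagation gives R=False, V=True; an empty clause results — contradiction.
Every branch closes, so no satisfying assignment exists.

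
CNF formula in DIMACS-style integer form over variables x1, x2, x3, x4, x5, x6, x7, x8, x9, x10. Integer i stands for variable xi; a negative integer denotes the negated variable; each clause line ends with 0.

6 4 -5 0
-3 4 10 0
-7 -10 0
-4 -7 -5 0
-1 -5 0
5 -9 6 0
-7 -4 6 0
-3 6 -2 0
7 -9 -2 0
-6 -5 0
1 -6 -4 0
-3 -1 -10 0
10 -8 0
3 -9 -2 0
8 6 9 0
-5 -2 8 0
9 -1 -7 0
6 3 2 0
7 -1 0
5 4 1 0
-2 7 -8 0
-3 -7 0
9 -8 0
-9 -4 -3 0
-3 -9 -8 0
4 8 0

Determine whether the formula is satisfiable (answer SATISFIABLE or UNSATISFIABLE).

Try x1 = True.
  then x5 is forced to False.
  then x7 is forced to True.
  then x10 is forced to False.
  then x8 is forced to False.
  then x9 is forced to True.
  then x6 is forced to True.
  then x3 is forced to False.
  then x2 is forced to False.
  then x4 is forced to True.
So x1=True, x2=False, x3=False, x4=True, x5=False, x6=True, x7=True, x8=False, x9=True, x10=False is a satisfying assignment.

SATISFIABLE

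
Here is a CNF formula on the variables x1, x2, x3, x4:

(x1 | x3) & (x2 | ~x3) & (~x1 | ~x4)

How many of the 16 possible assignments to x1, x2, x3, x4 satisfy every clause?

Satisfying assignments:
  x1=F x2=T x3=T x4=F
  x1=F x2=T x3=T x4=T
  x1=T x2=F x3=F x4=F
  x1=T x2=T x3=F x4=F
  x1=T x2=T x3=T x4=F
That's 5 in total.

5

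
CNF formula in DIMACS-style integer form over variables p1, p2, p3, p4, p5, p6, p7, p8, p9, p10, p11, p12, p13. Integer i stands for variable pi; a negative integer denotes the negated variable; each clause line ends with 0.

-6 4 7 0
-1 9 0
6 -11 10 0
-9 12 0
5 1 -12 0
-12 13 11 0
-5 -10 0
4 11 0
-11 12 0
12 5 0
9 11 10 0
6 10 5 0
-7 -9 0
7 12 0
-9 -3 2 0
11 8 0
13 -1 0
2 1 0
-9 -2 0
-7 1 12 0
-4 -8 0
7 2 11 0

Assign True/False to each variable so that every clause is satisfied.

p3 occurs only negated in the remaining clauses — set p3 = False.
Pure literal: p13 appears only positively; assign p13 = True.
Set p1 = False and propagate.
  then p2 is forced to True.
  then p9 is forced to False.
The remaining clauses are satisfied by p4 = True, p5 = True, p6 = True, p7 = True, p8 = False, p10 = False, p11 = True, p12 = True.

p1=False, p2=True, p3=False, p4=True, p5=True, p6=True, p7=True, p8=False, p9=False, p10=False, p11=True, p12=True, p13=True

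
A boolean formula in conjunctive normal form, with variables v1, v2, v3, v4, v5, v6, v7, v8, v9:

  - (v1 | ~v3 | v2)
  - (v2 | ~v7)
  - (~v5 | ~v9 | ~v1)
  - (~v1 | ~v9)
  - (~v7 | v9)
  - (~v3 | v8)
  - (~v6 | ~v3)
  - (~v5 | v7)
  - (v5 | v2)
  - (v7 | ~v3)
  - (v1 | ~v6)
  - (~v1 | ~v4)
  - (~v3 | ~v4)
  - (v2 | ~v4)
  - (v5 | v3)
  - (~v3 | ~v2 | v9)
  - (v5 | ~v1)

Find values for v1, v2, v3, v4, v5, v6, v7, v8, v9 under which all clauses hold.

Pure literal: v6 appears only negated; assign v6 = False.
Set v1 = False and propagate.
Set v2 = True and propagate.
Branch on v3: take v3 = False.
  then v5 is forced to True.
  then v7 is forced to True.
  then v9 is forced to True.
v4, v8 are now unconstrained; take v4 = True, v8 = False.
Every clause has at least one true literal under this assignment.

v1=F, v2=T, v3=F, v4=T, v5=T, v6=F, v7=T, v8=F, v9=T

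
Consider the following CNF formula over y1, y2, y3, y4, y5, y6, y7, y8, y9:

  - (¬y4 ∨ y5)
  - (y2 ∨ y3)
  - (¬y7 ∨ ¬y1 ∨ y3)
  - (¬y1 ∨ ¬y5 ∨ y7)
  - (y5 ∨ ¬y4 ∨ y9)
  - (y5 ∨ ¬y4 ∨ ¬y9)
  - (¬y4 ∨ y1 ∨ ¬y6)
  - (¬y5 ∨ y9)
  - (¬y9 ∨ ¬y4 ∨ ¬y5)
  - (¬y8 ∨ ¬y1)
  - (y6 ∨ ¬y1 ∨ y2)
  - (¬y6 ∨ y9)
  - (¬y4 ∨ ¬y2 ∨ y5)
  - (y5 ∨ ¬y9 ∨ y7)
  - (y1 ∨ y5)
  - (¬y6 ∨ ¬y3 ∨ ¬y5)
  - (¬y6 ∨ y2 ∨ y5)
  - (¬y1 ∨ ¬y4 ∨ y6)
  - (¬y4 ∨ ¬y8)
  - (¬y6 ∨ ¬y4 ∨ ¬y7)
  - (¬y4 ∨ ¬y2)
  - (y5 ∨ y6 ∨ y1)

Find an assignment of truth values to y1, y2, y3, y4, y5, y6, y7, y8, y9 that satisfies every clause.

y1 = F  y2 = T  y3 = F  y4 = F  y5 = T  y6 = F  y7 = F  y8 = T  y9 = T

Check each clause:
  1. (¬y4 ∨ y5) — ¬y4 is true.
  2. (y3 ∨ y2) — y2 is true.
  3. (¬y1 ∨ ¬y7 ∨ y3) — ¬y7 is true.
  4. (¬y1 ∨ ¬y5 ∨ y7) — ¬y1 is true.
  5. (y5 ∨ y9 ∨ ¬y4) — y9 is true.
  6. (¬y4 ∨ ¬y9 ∨ y5) — ¬y4 is true.
  7. (¬y6 ∨ y1 ∨ ¬y4) — ¬y6 is true.
  8. (y9 ∨ ¬y5) — y9 is true.
  9. (¬y9 ∨ ¬y4 ∨ ¬y5) — ¬y4 is true.
  10. (¬y8 ∨ ¬y1) — ¬y1 is true.
  11. (y6 ∨ y2 ∨ ¬y1) — y2 is true.
  12. (¬y6 ∨ y9) — y9 is true.
  13. (¬y4 ∨ ¬y2 ∨ y5) — ¬y4 is true.
  14. (y7 ∨ y5 ∨ ¬y9) — y5 is true.
  15. (y5 ∨ y1) — y5 is true.
  16. (¬y6 ∨ ¬y3 ∨ ¬y5) — ¬y6 is true.
  17. (y5 ∨ ¬y6 ∨ y2) — ¬y6 is true.
  18. (y6 ∨ ¬y4 ∨ ¬y1) — ¬y4 is true.
  19. (¬y4 ∨ ¬y8) — ¬y4 is true.
  20. (¬y4 ∨ ¬y6 ∨ ¬y7) — ¬y7 is true.
  21. (¬y2 ∨ ¬y4) — ¬y4 is true.
  22. (y6 ∨ y1 ∨ y5) — y5 is true.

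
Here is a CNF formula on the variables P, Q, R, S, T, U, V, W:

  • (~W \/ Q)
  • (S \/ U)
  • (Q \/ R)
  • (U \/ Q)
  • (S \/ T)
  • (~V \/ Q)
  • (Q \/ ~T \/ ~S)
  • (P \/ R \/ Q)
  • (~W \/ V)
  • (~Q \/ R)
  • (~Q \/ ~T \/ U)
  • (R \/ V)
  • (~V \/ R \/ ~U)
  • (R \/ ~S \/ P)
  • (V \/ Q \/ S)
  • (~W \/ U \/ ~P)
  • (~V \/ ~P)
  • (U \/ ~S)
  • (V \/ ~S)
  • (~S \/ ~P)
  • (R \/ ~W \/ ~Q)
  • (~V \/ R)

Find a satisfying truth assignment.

P=False, Q=True, R=True, S=False, T=True, U=True, V=False, W=False

R occurs only positively in the remaining clauses — set R = True.
W occurs only negated in the remaining clauses — set W = False.
Set P = False and propagate.
The remaining clauses are satisfied by Q = True, S = False, T = True, U = True, V = False.
Every clause has at least one true literal under this assignment.
Check each clause:
  1. (Q \/ ~W) — ~W is true.
  2. (S \/ U) — U is true.
  3. (R \/ Q) — Q is true.
  4. (Q \/ U) — Q is true.
  5. (S \/ T) — T is true.
  6. (Q \/ ~V) — ~V is true.
  7. (Q \/ ~S \/ ~T) — Q is true.
  8. (R \/ P \/ Q) — Q is true.
  9. (V \/ ~W) — ~W is true.
  10. (R \/ ~Q) — R is true.
  11. (~T \/ ~Q \/ U) — U is true.
  12. (V \/ R) — R is true.
  13. (R \/ ~V \/ ~U) — ~V is true.
  14. (~S \/ R \/ P) — R is true.
  15. (V \/ S \/ Q) — Q is true.
  16. (U \/ ~P \/ ~W) — ~W is true.
  17. (~P \/ ~V) — ~V is true.
  18. (~S \/ U) — ~S is true.
  19. (~S \/ V) — ~S is true.
  20. (~S \/ ~P) — ~S is true.
  21. (R \/ ~Q \/ ~W) — ~W is true.
  22. (~V \/ R) — ~V is true.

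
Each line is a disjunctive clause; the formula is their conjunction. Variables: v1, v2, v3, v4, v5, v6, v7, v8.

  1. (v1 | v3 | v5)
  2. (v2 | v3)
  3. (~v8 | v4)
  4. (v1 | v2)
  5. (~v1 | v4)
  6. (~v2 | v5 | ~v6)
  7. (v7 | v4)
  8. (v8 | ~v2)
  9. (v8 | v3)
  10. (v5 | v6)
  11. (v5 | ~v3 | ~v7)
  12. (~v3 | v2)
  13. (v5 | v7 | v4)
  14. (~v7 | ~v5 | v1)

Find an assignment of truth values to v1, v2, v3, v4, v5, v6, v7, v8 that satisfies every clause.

Pure literal: v4 appears only positively; assign v4 = True.
Branch on v1: take v1 = True.
The remaining clauses are satisfied by v2 = True, v3 = False, v5 = True, v6 = True, v7 = False, v8 = True.

v1=T, v2=T, v3=F, v4=T, v5=T, v6=T, v7=F, v8=T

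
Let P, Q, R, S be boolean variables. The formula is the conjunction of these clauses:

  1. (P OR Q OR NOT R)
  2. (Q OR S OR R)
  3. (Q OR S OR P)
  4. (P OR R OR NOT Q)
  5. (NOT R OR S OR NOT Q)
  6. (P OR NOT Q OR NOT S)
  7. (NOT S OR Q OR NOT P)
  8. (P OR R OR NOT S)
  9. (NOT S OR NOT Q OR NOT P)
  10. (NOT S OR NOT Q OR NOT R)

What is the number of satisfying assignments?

2

The models are:
  P=T Q=F R=T S=F
  P=T Q=T R=F S=F
Count: 2.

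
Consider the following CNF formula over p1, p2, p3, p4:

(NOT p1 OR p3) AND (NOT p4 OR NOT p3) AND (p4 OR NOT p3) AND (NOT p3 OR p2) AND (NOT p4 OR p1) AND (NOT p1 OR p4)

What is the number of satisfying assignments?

2

The models are:
  p1=0 p2=0 p3=0 p4=0
  p1=0 p2=1 p3=0 p4=0
Count: 2.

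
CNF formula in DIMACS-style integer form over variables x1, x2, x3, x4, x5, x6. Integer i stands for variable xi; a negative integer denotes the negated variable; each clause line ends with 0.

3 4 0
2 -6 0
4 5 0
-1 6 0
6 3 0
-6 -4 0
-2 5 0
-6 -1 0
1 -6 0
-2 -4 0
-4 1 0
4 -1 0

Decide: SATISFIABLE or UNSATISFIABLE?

SATISFIABLE

x3 occurs only positively in the remaining clauses — set x3 = True.
Pure literal: x5 appears only positively; assign x5 = True.
Try x1 = False.
  then x6 is forced to False.
  then x4 is forced to False.
x2 is now unconstrained; take x2 = True.
So x1=F, x2=T, x3=T, x4=F, x5=T, x6=F is a satisfying assignment.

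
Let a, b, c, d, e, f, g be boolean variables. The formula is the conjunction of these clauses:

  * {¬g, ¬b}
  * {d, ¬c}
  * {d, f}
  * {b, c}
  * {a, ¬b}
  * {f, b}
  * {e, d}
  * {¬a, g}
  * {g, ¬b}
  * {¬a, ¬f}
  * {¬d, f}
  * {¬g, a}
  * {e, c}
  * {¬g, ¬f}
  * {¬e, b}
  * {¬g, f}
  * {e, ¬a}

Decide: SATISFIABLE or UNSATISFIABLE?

Branch on a: take a = False.
  then b is forced to False.
  then c is forced to True.
  then d is forced to True.
  then f is forced to True.
  then g is forced to False.
  then e is forced to False.
Every clause has at least one true literal under this assignment.
So a = 0, b = 0, c = 1, d = 1, e = 0, f = 1, g = 0 is a satisfying assignment.

SATISFIABLE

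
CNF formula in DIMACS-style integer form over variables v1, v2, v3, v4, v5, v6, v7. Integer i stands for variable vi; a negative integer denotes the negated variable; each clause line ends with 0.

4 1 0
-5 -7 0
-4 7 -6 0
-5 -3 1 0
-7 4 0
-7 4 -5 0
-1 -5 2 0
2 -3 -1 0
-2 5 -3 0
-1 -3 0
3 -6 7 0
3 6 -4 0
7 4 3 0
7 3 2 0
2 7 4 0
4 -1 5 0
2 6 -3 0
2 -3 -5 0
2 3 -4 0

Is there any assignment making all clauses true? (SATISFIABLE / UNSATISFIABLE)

SATISFIABLE

Try v1 = False.
  then v4 is forced to True.
Try v2 = False.
  then v3 is forced to True.
  then v5 is forced to False.
  then v6 is forced to True.
  then v7 is forced to True.
So v1=F, v2=F, v3=T, v4=T, v5=F, v6=T, v7=T is a satisfying assignment.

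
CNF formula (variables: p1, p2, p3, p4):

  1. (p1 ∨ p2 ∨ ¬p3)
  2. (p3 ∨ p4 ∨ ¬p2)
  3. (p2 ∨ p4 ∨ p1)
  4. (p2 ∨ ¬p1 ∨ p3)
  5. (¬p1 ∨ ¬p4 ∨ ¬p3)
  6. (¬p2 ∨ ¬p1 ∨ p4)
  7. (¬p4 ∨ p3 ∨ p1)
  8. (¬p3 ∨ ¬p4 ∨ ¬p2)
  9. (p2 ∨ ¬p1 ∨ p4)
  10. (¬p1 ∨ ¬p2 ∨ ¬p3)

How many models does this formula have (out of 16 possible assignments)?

2

Satisfying assignments:
  p1=0 p2=1 p3=1 p4=0
  p1=1 p2=1 p3=0 p4=1
That's 2 in total.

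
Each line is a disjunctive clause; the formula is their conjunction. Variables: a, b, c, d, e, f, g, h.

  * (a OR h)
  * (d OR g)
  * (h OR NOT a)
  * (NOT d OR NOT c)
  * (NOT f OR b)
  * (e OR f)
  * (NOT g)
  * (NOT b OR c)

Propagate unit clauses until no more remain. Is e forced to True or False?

True

Unit clause (NOT g) sets g = False.
In (d OR g), g is now false; d must hold, so d = True.
(NOT c OR NOT d): since d = True, the clause reduces to (NOT c). c = False.
(NOT b OR c) with c = False leaves only NOT b, so b = False.
(NOT f OR b): since b = False, the clause reduces to (NOT f). f = False.
(f OR e) with f = False leaves only e, so e = True.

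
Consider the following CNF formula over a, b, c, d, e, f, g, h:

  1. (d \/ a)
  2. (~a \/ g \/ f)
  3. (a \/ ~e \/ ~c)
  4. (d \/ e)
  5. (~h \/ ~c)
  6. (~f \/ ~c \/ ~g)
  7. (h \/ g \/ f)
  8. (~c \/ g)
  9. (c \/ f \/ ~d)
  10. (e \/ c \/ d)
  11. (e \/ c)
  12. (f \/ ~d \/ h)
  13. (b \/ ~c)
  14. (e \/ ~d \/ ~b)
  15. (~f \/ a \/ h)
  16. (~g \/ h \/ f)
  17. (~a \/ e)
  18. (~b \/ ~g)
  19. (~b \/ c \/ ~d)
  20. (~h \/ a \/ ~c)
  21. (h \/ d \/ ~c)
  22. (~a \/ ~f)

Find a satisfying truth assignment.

a = True, b = False, c = False, d = False, e = True, f = False, g = True, h = True

Branch on a: take a = True.
  then e is forced to True.
  then f is forced to False.
  then g is forced to True.
  then h is forced to True.
  then c is forced to False.
  then d is forced to False.
  then b is forced to False.
Every clause has at least one true literal under this assignment.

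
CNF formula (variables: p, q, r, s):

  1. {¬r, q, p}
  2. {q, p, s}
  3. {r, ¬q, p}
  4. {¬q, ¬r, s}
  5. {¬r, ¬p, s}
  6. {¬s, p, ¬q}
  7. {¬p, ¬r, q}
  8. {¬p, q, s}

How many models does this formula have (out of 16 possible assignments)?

Satisfying assignments:
  p=0 q=0 r=0 s=1
  p=1 q=0 r=0 s=1
  p=1 q=1 r=0 s=0
  p=1 q=1 r=0 s=1
  p=1 q=1 r=1 s=1
That's 5 in total.

5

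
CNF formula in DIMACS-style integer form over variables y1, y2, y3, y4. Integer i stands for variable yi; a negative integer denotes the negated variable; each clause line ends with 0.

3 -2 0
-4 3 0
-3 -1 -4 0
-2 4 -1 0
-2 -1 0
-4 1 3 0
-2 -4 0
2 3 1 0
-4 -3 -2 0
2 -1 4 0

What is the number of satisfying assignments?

3

Satisfying assignments:
  y1=F y2=F y3=T y4=F
  y1=F y2=F y3=T y4=T
  y1=F y2=T y3=T y4=F
Count: 3.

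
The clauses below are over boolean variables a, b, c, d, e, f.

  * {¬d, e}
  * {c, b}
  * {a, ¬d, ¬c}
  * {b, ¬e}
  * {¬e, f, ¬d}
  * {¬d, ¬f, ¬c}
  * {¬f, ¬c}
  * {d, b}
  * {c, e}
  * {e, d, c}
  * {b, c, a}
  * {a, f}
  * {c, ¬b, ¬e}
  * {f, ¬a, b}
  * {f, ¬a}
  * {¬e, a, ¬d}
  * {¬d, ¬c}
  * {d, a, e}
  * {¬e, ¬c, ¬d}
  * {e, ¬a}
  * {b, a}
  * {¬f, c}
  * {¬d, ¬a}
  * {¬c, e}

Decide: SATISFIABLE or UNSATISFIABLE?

c = True:
  propagation gives f=False, a=True; an empty clause results — contradiction.
c = False:
  propagation gives b=True, e=True; an empty clause results — contradiction.
Every branch closes, so no satisfying assignment exists.

UNSATISFIABLE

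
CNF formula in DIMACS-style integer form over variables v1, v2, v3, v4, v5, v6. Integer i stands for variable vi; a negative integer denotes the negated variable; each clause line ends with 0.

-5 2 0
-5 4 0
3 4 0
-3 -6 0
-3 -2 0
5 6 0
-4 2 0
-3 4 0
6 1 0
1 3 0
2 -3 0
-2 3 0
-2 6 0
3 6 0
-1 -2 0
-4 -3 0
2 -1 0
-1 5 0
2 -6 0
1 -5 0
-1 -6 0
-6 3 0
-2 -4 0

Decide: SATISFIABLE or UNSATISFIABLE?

UNSATISFIABLE

v2 = True:
  propagation gives v3=False; an empty clause results — contradiction.
v2 = False:
  propagation gives v5=False, v6=True; an empty clause results — contradiction.
Every branch closes, so no satisfying assignment exists.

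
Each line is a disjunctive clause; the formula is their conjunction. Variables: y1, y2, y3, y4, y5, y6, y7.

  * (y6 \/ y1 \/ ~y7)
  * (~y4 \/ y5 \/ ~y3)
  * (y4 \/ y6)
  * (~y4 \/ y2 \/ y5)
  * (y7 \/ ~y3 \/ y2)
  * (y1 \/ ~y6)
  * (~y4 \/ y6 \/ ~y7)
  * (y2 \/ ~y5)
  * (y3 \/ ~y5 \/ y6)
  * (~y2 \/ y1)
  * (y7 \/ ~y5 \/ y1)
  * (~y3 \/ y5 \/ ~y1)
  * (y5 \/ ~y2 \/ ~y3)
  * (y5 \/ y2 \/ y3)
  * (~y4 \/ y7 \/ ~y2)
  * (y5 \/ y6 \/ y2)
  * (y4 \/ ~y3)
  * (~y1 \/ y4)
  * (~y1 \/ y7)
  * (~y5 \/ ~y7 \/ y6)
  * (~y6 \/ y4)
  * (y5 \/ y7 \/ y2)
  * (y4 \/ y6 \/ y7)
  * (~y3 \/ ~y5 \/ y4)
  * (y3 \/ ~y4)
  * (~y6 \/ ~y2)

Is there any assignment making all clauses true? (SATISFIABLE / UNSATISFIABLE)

UNSATISFIABLE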